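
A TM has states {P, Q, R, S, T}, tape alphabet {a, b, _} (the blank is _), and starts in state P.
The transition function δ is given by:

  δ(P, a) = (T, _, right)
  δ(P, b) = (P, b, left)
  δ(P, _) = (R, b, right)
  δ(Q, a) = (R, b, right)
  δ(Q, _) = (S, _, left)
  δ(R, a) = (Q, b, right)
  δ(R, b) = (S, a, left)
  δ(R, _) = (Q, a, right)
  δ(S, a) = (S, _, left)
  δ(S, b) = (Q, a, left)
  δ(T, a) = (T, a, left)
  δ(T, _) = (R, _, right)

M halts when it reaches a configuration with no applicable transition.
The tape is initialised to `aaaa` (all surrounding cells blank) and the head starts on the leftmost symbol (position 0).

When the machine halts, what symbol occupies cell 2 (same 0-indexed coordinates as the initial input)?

state=P head=0 tape=[a]aaa_   (P,a)→(T,_,right)
state=T head=1 tape=_[a]aa_   (T,a)→(T,a,left)
state=T head=0 tape=[_]aaa_   (T,_)→(R,_,right)
state=R head=1 tape=_[a]aa_   (R,a)→(Q,b,right)
state=Q head=2 tape=_b[a]a_   (Q,a)→(R,b,right)
state=R head=3 tape=_bb[a]_   (R,a)→(Q,b,right)
state=Q head=4 tape=_bbb[_]   (Q,_)→(S,_,left)
state=S head=3 tape=_bb[b]_   (S,b)→(Q,a,left)
state=Q head=2 tape=_b[b]a_
Cell 2 holds b when M halts.

b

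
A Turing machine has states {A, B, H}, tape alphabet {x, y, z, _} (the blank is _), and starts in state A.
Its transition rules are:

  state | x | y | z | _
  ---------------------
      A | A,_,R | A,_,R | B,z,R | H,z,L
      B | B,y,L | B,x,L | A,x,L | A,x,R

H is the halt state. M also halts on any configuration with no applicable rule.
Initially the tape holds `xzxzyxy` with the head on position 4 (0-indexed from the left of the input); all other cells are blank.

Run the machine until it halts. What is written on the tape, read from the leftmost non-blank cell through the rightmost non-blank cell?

A | xzxz[y]xy_   read y → write _, move R, go to A
A | xzxz_[x]y_   read x → write _, move R, go to A
A | xzxz__[y]_   read y → write _, move R, go to A
A | xzxz___[_]   read _ → write z, move L, go to H
H | xzxz__[_]z
The non-blank tape span at halt is xzxz___z.

xzxz___z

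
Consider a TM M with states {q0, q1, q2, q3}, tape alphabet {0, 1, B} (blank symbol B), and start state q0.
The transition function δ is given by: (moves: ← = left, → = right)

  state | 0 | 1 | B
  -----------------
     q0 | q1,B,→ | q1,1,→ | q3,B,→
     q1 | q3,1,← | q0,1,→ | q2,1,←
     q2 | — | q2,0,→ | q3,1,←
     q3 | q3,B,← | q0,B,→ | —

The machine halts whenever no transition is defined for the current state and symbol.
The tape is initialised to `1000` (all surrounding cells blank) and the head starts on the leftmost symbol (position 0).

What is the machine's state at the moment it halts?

q0 | [1]000BB   read 1 → write 1, move →, go to q1
q1 | 1[0]00BB   read 0 → write 1, move ←, go to q3
q3 | [1]100BB   read 1 → write B, move →, go to q0
q0 | B[1]00BB   read 1 → write 1, move →, go to q1
q1 | B1[0]0BB   read 0 → write 1, move ←, go to q3
q3 | B[1]10BB   read 1 → write B, move →, go to q0
q0 | BB[1]0BB   read 1 → write 1, move →, go to q1
q1 | BB1[0]BB   read 0 → write 1, move ←, go to q3
q3 | BB[1]1BB   read 1 → write B, move →, go to q0
q0 | BBB[1]BB   read 1 → write 1, move →, go to q1
q1 | BBB1[B]B   read B → write 1, move ←, go to q2
q2 | BBB[1]1B   read 1 → write 0, move →, go to q2
q2 | BBB0[1]B   read 1 → write 0, move →, go to q2
q2 | BBB00[B]   read B → write 1, move ←, go to q3
q3 | BBB0[0]1   read 0 → write B, move ←, go to q3
q3 | BBB[0]B1   read 0 → write B, move ←, go to q3
q3 | BB[B]BB1
No transition is defined for (q3, B); M halts in state q3.

q3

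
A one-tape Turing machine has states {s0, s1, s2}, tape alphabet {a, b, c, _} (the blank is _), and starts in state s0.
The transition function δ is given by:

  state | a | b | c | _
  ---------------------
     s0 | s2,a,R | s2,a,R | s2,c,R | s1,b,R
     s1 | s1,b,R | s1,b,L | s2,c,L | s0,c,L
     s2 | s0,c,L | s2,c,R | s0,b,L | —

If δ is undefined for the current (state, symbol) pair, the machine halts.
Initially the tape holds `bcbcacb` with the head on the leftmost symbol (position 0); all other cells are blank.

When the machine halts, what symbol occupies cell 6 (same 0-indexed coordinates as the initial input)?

state=s0 head=0 tape=[b]cbcacb_   (s0,b)→(s2,a,R)
state=s2 head=1 tape=a[c]bcacb_   (s2,c)→(s0,b,L)
state=s0 head=0 tape=[a]bbcacb_   (s0,a)→(s2,a,R)
state=s2 head=1 tape=a[b]bcacb_   (s2,b)→(s2,c,R)
state=s2 head=2 tape=ac[b]cacb_   (s2,b)→(s2,c,R)
state=s2 head=3 tape=acc[c]acb_   (s2,c)→(s0,b,L)
state=s0 head=2 tape=ac[c]bacb_   (s0,c)→(s2,c,R)
state=s2 head=3 tape=acc[b]acb_   (s2,b)→(s2,c,R)
state=s2 head=4 tape=accc[a]cb_   (s2,a)→(s0,c,L)
state=s0 head=3 tape=acc[c]ccb_   (s0,c)→(s2,c,R)
state=s2 head=4 tape=accc[c]cb_   (s2,c)→(s0,b,L)
state=s0 head=3 tape=acc[c]bcb_   (s0,c)→(s2,c,R)
state=s2 head=4 tape=accc[b]cb_   (s2,b)→(s2,c,R)
state=s2 head=5 tape=acccc[c]b_   (s2,c)→(s0,b,L)
state=s0 head=4 tape=accc[c]bb_   (s0,c)→(s2,c,R)
state=s2 head=5 tape=acccc[b]b_   (s2,b)→(s2,c,R)
state=s2 head=6 tape=accccc[b]_   (s2,b)→(s2,c,R)
state=s2 head=7 tape=acccccc[_]
Cell 6 holds c when M halts.

c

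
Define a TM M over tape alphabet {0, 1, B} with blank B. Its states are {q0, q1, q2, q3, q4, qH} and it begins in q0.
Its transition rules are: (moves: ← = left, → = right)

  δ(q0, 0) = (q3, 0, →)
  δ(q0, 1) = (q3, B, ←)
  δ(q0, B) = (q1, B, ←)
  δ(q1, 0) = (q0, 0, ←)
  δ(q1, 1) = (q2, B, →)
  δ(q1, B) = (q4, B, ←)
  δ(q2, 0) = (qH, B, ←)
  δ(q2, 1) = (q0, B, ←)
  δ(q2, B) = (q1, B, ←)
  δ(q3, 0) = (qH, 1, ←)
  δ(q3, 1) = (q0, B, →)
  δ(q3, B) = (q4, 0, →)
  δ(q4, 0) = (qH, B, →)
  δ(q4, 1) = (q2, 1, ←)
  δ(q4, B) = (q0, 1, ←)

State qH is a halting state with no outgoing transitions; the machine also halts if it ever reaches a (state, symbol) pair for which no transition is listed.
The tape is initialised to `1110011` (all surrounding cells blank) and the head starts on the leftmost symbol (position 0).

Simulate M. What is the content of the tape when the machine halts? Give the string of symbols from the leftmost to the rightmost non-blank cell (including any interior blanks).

q0 | B[1]110011   read 1 → write B, move ←, go to q3
q3 | [B]B110011   read B → write 0, move →, go to q4
q4 | 0[B]110011   read B → write 1, move ←, go to q0
q0 | [0]1110011   read 0 → write 0, move →, go to q3
q3 | 0[1]110011   read 1 → write B, move →, go to q0
q0 | 0B[1]10011   read 1 → write B, move ←, go to q3
q3 | 0[B]B10011   read B → write 0, move →, go to q4
q4 | 00[B]10011   read B → write 1, move ←, go to q0
q0 | 0[0]110011   read 0 → write 0, move →, go to q3
q3 | 00[1]10011   read 1 → write B, move →, go to q0
q0 | 00B[1]0011   read 1 → write B, move ←, go to q3
q3 | 00[B]B0011   read B → write 0, move →, go to q4
q4 | 000[B]0011   read B → write 1, move ←, go to q0
q0 | 00[0]10011   read 0 → write 0, move →, go to q3
q3 | 000[1]0011   read 1 → write B, move →, go to q0
q0 | 000B[0]011   read 0 → write 0, move →, go to q3
q3 | 000B0[0]11   read 0 → write 1, move ←, go to qH
qH | 000B[0]111
The non-blank tape span at halt is 000B0111.

000B0111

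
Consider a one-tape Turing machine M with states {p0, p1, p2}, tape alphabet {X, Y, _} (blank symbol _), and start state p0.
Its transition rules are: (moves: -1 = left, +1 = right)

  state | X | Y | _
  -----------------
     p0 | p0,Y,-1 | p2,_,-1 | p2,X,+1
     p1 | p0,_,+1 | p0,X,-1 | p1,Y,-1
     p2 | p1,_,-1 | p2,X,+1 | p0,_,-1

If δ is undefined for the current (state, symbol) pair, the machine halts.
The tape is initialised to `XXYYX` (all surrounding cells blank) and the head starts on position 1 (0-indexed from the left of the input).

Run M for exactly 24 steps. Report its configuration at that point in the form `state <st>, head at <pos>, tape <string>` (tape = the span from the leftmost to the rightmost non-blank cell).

p0 | __X[X]YYX_   read X → write Y, move -1, go to p0
p0 | __[X]YYYX_   read X → write Y, move -1, go to p0
p0 | _[_]YYYYX_   read _ → write X, move +1, go to p2
p2 | _X[Y]YYYX_   read Y → write X, move +1, go to p2
p2 | _XX[Y]YYX_   read Y → write X, move +1, go to p2
p2 | _XXX[Y]YX_   read Y → write X, move +1, go to p2
p2 | _XXXX[Y]X_   read Y → write X, move +1, go to p2
p2 | _XXXXX[X]_   read X → write _, move -1, go to p1
p1 | _XXXX[X]__   read X → write _, move +1, go to p0
p0 | _XXXX_[_]_   read _ → write X, move +1, go to p2
p2 | _XXXX_X[_]   read _ → write _, move -1, go to p0
p0 | _XXXX_[X]_   read X → write Y, move -1, go to p0
p0 | _XXXX[_]Y_   read _ → write X, move +1, go to p2
p2 | _XXXXX[Y]_   read Y → write X, move +1, go to p2
p2 | _XXXXXX[_]   read _ → write _, move -1, go to p0
p0 | _XXXXX[X]_   read X → write Y, move -1, go to p0
p0 | _XXXX[X]Y_   read X → write Y, move -1, go to p0
p0 | _XXX[X]YY_   read X → write Y, move -1, go to p0
p0 | _XX[X]YYY_   read X → write Y, move -1, go to p0
p0 | _X[X]YYYY_   read X → write Y, move -1, go to p0
p0 | _[X]YYYYY_   read X → write Y, move -1, go to p0
p0 | [_]YYYYYY_   read _ → write X, move +1, go to p2
p2 | X[Y]YYYYY_   read Y → write X, move +1, go to p2
p2 | XX[Y]YYYY_   read Y → write X, move +1, go to p2
p2 | XXX[Y]YYY_
After 24 steps: state p2, head at 1, tape XXXYYYY.

state p2, head at 1, tape XXXYYYY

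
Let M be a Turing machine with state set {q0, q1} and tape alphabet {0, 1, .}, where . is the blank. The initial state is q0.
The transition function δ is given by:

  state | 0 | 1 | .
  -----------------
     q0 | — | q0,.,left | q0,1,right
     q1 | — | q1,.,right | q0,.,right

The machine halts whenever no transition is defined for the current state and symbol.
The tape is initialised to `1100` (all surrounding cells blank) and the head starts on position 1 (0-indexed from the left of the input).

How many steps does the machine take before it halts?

state=q0 head=1 tape=.1[1]00   (q0,1)→(q0,.,left)
state=q0 head=0 tape=.[1].00   (q0,1)→(q0,.,left)
state=q0 head=-1 tape=[.]..00   (q0,.)→(q0,1,right)
state=q0 head=0 tape=1[.].00   (q0,.)→(q0,1,right)
state=q0 head=1 tape=11[.]00   (q0,.)→(q0,1,right)
state=q0 head=2 tape=111[0]0
M halts after 5 transitions.

5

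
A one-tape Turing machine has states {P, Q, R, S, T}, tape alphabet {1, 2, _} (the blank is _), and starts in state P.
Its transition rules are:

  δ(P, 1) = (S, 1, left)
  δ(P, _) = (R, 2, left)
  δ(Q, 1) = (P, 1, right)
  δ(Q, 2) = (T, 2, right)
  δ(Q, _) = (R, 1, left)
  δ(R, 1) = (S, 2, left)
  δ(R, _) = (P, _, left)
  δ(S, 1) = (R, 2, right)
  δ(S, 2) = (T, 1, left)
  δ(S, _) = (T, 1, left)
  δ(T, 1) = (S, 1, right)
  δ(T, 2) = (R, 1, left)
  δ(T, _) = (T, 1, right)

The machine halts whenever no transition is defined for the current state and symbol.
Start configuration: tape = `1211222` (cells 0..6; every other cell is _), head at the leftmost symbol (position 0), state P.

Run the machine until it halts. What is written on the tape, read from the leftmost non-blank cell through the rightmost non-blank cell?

112211222

P | __[1]211222   read 1 → write 1, move left, go to S
S | _[_]1211222   read _ → write 1, move left, go to T
T | [_]11211222   read _ → write 1, move right, go to T
T | 1[1]1211222   read 1 → write 1, move right, go to S
S | 11[1]211222   read 1 → write 2, move right, go to R
R | 112[2]11222
The non-blank tape span at halt is 112211222.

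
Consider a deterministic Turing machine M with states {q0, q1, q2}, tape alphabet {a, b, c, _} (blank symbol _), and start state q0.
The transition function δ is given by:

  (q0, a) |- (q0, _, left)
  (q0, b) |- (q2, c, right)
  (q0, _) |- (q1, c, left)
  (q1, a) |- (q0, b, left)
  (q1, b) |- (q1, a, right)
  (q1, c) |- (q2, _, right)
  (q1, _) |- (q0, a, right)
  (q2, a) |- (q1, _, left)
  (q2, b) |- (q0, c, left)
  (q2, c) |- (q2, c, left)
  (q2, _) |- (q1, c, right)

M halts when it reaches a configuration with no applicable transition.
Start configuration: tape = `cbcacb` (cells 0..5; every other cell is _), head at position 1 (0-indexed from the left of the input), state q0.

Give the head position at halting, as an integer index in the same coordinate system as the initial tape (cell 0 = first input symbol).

1

state=q0 head=1 tape=_c[b]cacb   (q0,b)→(q2,c,right)
state=q2 head=2 tape=_cc[c]acb   (q2,c)→(q2,c,left)
state=q2 head=1 tape=_c[c]cacb   (q2,c)→(q2,c,left)
state=q2 head=0 tape=_[c]ccacb   (q2,c)→(q2,c,left)
state=q2 head=-1 tape=[_]cccacb   (q2,_)→(q1,c,right)
state=q1 head=0 tape=c[c]ccacb   (q1,c)→(q2,_,right)
state=q2 head=1 tape=c_[c]cacb   (q2,c)→(q2,c,left)
state=q2 head=0 tape=c[_]ccacb   (q2,_)→(q1,c,right)
state=q1 head=1 tape=cc[c]cacb   (q1,c)→(q2,_,right)
state=q2 head=2 tape=cc_[c]acb   (q2,c)→(q2,c,left)
state=q2 head=1 tape=cc[_]cacb   (q2,_)→(q1,c,right)
state=q1 head=2 tape=ccc[c]acb   (q1,c)→(q2,_,right)
state=q2 head=3 tape=ccc_[a]cb   (q2,a)→(q1,_,left)
state=q1 head=2 tape=ccc[_]_cb   (q1,_)→(q0,a,right)
state=q0 head=3 tape=ccca[_]cb   (q0,_)→(q1,c,left)
state=q1 head=2 tape=ccc[a]ccb   (q1,a)→(q0,b,left)
state=q0 head=1 tape=cc[c]bccb
At halt the head is at cell 1.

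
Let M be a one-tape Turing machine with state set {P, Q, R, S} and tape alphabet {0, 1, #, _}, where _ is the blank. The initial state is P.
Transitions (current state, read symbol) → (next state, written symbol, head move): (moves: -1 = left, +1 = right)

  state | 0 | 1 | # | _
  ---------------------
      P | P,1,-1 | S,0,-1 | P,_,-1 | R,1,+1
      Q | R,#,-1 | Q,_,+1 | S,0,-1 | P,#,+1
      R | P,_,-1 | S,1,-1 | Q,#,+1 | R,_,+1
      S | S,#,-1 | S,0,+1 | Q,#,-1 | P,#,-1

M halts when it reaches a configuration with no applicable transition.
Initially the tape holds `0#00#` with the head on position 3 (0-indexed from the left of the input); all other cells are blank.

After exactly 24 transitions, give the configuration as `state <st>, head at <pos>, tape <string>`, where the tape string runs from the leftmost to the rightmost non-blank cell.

P | ___0#0[0]#   read 0 → write 1, move -1, go to P
P | ___0#[0]1#   read 0 → write 1, move -1, go to P
P | ___0[#]11#   read # → write _, move -1, go to P
P | ___[0]_11#   read 0 → write 1, move -1, go to P
P | __[_]1_11#   read _ → write 1, move +1, go to R
R | __1[1]_11#   read 1 → write 1, move -1, go to S
S | __[1]1_11#   read 1 → write 0, move +1, go to S
S | __0[1]_11#   read 1 → write 0, move +1, go to S
S | __00[_]11#   read _ → write #, move -1, go to P
P | __0[0]#11#   read 0 → write 1, move -1, go to P
P | __[0]1#11#   read 0 → write 1, move -1, go to P
P | _[_]11#11#   read _ → write 1, move +1, go to R
R | _1[1]1#11#   read 1 → write 1, move -1, go to S
S | _[1]11#11#   read 1 → write 0, move +1, go to S
S | _0[1]1#11#   read 1 → write 0, move +1, go to S
S | _00[1]#11#   read 1 → write 0, move +1, go to S
S | _000[#]11#   read # → write #, move -1, go to Q
Q | _00[0]#11#   read 0 → write #, move -1, go to R
R | _0[0]##11#   read 0 → write _, move -1, go to P
P | _[0]_##11#   read 0 → write 1, move -1, go to P
P | [_]1_##11#   read _ → write 1, move +1, go to R
R | 1[1]_##11#   read 1 → write 1, move -1, go to S
S | [1]1_##11#   read 1 → write 0, move +1, go to S
S | 0[1]_##11#   read 1 → write 0, move +1, go to S
S | 00[_]##11#
After 24 steps: state S, head at -1, tape 00_##11#.

state S, head at -1, tape 00_##11#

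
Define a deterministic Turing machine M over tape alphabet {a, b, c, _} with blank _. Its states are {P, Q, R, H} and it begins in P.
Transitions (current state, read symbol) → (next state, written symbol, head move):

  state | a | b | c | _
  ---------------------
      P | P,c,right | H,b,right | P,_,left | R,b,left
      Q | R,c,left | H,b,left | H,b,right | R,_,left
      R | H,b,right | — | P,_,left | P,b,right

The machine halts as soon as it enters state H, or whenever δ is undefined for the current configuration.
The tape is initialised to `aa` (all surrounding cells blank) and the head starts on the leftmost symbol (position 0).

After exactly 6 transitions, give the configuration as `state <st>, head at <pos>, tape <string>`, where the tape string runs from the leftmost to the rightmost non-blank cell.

state R, head at -2, tape b__b

state=P head=0 tape=__[a]a_   (P,a)→(P,c,right)
state=P head=1 tape=__c[a]_   (P,a)→(P,c,right)
state=P head=2 tape=__cc[_]   (P,_)→(R,b,left)
state=R head=1 tape=__c[c]b   (R,c)→(P,_,left)
state=P head=0 tape=__[c]_b   (P,c)→(P,_,left)
state=P head=-1 tape=_[_]__b   (P,_)→(R,b,left)
state=R head=-2 tape=[_]b__b
After 6 steps: state R, head at -2, tape b__b.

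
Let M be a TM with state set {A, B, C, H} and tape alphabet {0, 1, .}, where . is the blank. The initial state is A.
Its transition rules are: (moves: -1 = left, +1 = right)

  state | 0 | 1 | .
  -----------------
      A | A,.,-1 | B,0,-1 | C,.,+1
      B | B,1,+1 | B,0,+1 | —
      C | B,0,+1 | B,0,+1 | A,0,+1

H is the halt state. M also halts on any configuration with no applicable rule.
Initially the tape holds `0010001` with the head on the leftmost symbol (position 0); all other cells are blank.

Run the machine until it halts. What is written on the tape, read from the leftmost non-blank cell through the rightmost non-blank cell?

0.01110

state=A head=0 tape=.[0]010001.   (A,0)→(A,.,-1)
state=A head=-1 tape=[.].010001.   (A,.)→(C,.,+1)
state=C head=0 tape=.[.]010001.   (C,.)→(A,0,+1)
state=A head=1 tape=.0[0]10001.   (A,0)→(A,.,-1)
state=A head=0 tape=.[0].10001.   (A,0)→(A,.,-1)
state=A head=-1 tape=[.]..10001.   (A,.)→(C,.,+1)
state=C head=0 tape=.[.].10001.   (C,.)→(A,0,+1)
state=A head=1 tape=.0[.]10001.   (A,.)→(C,.,+1)
state=C head=2 tape=.0.[1]0001.   (C,1)→(B,0,+1)
state=B head=3 tape=.0.0[0]001.   (B,0)→(B,1,+1)
state=B head=4 tape=.0.01[0]01.   (B,0)→(B,1,+1)
state=B head=5 tape=.0.011[0]1.   (B,0)→(B,1,+1)
state=B head=6 tape=.0.0111[1].   (B,1)→(B,0,+1)
state=B head=7 tape=.0.01110[.]
The non-blank tape span at halt is 0.01110.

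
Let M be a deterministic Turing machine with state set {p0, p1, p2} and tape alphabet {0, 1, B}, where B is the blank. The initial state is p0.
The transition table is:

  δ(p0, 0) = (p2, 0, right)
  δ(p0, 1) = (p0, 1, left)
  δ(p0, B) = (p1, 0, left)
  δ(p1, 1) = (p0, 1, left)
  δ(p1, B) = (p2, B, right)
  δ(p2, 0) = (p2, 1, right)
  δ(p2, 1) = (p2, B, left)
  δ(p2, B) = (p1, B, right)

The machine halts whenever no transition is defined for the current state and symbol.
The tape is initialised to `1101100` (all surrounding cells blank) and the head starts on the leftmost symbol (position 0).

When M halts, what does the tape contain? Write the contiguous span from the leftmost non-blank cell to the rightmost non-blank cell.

state=p0 head=0 tape=BB[1]101100   (p0,1)→(p0,1,left)
state=p0 head=-1 tape=B[B]1101100   (p0,B)→(p1,0,left)
state=p1 head=-2 tape=[B]01101100   (p1,B)→(p2,B,right)
state=p2 head=-1 tape=B[0]1101100   (p2,0)→(p2,1,right)
state=p2 head=0 tape=B1[1]101100   (p2,1)→(p2,B,left)
state=p2 head=-1 tape=B[1]B101100   (p2,1)→(p2,B,left)
state=p2 head=-2 tape=[B]BB101100   (p2,B)→(p1,B,right)
state=p1 head=-1 tape=B[B]B101100   (p1,B)→(p2,B,right)
state=p2 head=0 tape=BB[B]101100   (p2,B)→(p1,B,right)
state=p1 head=1 tape=BBB[1]01100   (p1,1)→(p0,1,left)
state=p0 head=0 tape=BB[B]101100   (p0,B)→(p1,0,left)
state=p1 head=-1 tape=B[B]0101100   (p1,B)→(p2,B,right)
state=p2 head=0 tape=BB[0]101100   (p2,0)→(p2,1,right)
state=p2 head=1 tape=BB1[1]01100   (p2,1)→(p2,B,left)
state=p2 head=0 tape=BB[1]B01100   (p2,1)→(p2,B,left)
state=p2 head=-1 tape=B[B]BB01100   (p2,B)→(p1,B,right)
state=p1 head=0 tape=BB[B]B01100   (p1,B)→(p2,B,right)
state=p2 head=1 tape=BBB[B]01100   (p2,B)→(p1,B,right)
state=p1 head=2 tape=BBBB[0]1100
The non-blank tape span at halt is 01100.

01100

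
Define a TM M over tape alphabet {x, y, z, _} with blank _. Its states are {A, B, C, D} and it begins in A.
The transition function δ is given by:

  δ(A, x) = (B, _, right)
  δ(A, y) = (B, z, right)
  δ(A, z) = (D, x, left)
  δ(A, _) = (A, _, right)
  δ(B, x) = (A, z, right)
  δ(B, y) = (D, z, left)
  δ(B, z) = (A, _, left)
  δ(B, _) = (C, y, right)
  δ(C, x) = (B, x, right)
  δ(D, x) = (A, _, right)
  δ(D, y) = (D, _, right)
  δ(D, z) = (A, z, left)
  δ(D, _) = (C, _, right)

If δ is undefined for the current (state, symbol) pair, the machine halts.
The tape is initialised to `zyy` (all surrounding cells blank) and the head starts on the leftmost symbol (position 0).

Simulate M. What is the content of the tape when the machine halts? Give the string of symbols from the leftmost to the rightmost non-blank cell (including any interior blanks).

xy

state=A head=0 tape=_[z]yy__   (A,z)→(D,x,left)
state=D head=-1 tape=[_]xyy__   (D,_)→(C,_,right)
state=C head=0 tape=_[x]yy__   (C,x)→(B,x,right)
state=B head=1 tape=_x[y]y__   (B,y)→(D,z,left)
state=D head=0 tape=_[x]zy__   (D,x)→(A,_,right)
state=A head=1 tape=__[z]y__   (A,z)→(D,x,left)
state=D head=0 tape=_[_]xy__   (D,_)→(C,_,right)
state=C head=1 tape=__[x]y__   (C,x)→(B,x,right)
state=B head=2 tape=__x[y]__   (B,y)→(D,z,left)
state=D head=1 tape=__[x]z__   (D,x)→(A,_,right)
state=A head=2 tape=___[z]__   (A,z)→(D,x,left)
state=D head=1 tape=__[_]x__   (D,_)→(C,_,right)
state=C head=2 tape=___[x]__   (C,x)→(B,x,right)
state=B head=3 tape=___x[_]_   (B,_)→(C,y,right)
state=C head=4 tape=___xy[_]
The non-blank tape span at halt is xy.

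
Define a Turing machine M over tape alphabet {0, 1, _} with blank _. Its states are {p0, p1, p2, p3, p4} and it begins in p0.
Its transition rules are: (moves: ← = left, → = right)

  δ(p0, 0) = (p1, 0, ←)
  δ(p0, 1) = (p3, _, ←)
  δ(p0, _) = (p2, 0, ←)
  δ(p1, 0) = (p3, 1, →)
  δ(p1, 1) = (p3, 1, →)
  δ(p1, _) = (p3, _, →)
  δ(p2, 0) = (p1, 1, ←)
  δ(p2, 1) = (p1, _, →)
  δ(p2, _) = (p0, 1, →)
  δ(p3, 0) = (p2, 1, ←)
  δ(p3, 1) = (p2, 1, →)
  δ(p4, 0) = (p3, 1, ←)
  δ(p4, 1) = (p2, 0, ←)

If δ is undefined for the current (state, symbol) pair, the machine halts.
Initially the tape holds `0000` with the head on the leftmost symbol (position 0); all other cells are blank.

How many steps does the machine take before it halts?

p0 | _[0]000_   read 0 → write 0, move ←, go to p1
p1 | [_]0000_   read _ → write _, move →, go to p3
p3 | _[0]000_   read 0 → write 1, move ←, go to p2
p2 | [_]1000_   read _ → write 1, move →, go to p0
p0 | 1[1]000_   read 1 → write _, move ←, go to p3
p3 | [1]_000_   read 1 → write 1, move →, go to p2
p2 | 1[_]000_   read _ → write 1, move →, go to p0
p0 | 11[0]00_   read 0 → write 0, move ←, go to p1
p1 | 1[1]000_   read 1 → write 1, move →, go to p3
p3 | 11[0]00_   read 0 → write 1, move ←, go to p2
p2 | 1[1]100_   read 1 → write _, move →, go to p1
p1 | 1_[1]00_   read 1 → write 1, move →, go to p3
p3 | 1_1[0]0_   read 0 → write 1, move ←, go to p2
p2 | 1_[1]10_   read 1 → write _, move →, go to p1
p1 | 1__[1]0_   read 1 → write 1, move →, go to p3
p3 | 1__1[0]_   read 0 → write 1, move ←, go to p2
p2 | 1__[1]1_   read 1 → write _, move →, go to p1
p1 | 1___[1]_   read 1 → write 1, move →, go to p3
p3 | 1___1[_]
M halts after 18 transitions.

18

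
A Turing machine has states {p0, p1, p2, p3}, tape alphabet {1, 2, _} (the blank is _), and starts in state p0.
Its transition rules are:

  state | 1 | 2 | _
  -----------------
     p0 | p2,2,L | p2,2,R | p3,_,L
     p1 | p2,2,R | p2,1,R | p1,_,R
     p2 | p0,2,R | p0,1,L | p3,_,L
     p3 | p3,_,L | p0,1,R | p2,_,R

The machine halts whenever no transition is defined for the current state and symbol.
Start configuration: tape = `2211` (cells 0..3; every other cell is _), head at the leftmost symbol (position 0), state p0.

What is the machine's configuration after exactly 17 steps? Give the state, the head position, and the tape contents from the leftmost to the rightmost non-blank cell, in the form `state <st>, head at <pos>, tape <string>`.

state p3, head at 1, tape 22

p0 | [2]211_   read 2 → write 2, move R, go to p2
p2 | 2[2]11_   read 2 → write 1, move L, go to p0
p0 | [2]111_   read 2 → write 2, move R, go to p2
p2 | 2[1]11_   read 1 → write 2, move R, go to p0
p0 | 22[1]1_   read 1 → write 2, move L, go to p2
p2 | 2[2]21_   read 2 → write 1, move L, go to p0
p0 | [2]121_   read 2 → write 2, move R, go to p2
p2 | 2[1]21_   read 1 → write 2, move R, go to p0
p0 | 22[2]1_   read 2 → write 2, move R, go to p2
p2 | 222[1]_   read 1 → write 2, move R, go to p0
p0 | 2222[_]   read _ → write _, move L, go to p3
p3 | 222[2]_   read 2 → write 1, move R, go to p0
p0 | 2221[_]   read _ → write _, move L, go to p3
p3 | 222[1]_   read 1 → write _, move L, go to p3
p3 | 22[2]__   read 2 → write 1, move R, go to p0
p0 | 221[_]_   read _ → write _, move L, go to p3
p3 | 22[1]__   read 1 → write _, move L, go to p3
p3 | 2[2]___
After 17 steps: state p3, head at 1, tape 22.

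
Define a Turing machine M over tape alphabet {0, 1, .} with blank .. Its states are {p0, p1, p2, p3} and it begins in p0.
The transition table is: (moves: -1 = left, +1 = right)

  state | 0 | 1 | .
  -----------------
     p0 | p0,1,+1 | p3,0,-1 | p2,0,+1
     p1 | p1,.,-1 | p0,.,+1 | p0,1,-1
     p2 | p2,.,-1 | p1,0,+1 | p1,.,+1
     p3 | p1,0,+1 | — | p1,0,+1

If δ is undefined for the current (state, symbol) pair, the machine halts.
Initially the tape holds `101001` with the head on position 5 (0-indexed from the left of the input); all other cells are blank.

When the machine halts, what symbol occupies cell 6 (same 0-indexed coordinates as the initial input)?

p0 | 10100[1].   read 1 → write 0, move -1, go to p3
p3 | 1010[0]0.   read 0 → write 0, move +1, go to p1
p1 | 10100[0].   read 0 → write ., move -1, go to p1
p1 | 1010[0]..   read 0 → write ., move -1, go to p1
p1 | 101[0]...   read 0 → write ., move -1, go to p1
p1 | 10[1]....   read 1 → write ., move +1, go to p0
p0 | 10.[.]...   read . → write 0, move +1, go to p2
p2 | 10.0[.]..   read . → write ., move +1, go to p1
p1 | 10.0.[.].   read . → write 1, move -1, go to p0
p0 | 10.0[.]1.   read . → write 0, move +1, go to p2
p2 | 10.00[1].   read 1 → write 0, move +1, go to p1
p1 | 10.000[.]   read . → write 1, move -1, go to p0
p0 | 10.00[0]1   read 0 → write 1, move +1, go to p0
p0 | 10.001[1]   read 1 → write 0, move -1, go to p3
p3 | 10.00[1]0
Cell 6 holds 0 when M halts.

0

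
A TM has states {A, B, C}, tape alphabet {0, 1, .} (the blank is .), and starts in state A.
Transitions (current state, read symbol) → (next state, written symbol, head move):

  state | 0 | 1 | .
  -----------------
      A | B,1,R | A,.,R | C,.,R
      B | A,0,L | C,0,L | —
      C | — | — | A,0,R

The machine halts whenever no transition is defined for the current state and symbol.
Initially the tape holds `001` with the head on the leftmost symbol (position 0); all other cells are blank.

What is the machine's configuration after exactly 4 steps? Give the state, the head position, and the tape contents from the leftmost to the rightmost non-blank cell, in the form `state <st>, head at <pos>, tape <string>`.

state B, head at 2, tape 11

state=A head=0 tape=[0]01   (A,0)→(B,1,R)
state=B head=1 tape=1[0]1   (B,0)→(A,0,L)
state=A head=0 tape=[1]01   (A,1)→(A,.,R)
state=A head=1 tape=.[0]1   (A,0)→(B,1,R)
state=B head=2 tape=.1[1]
After 4 steps: state B, head at 2, tape 11.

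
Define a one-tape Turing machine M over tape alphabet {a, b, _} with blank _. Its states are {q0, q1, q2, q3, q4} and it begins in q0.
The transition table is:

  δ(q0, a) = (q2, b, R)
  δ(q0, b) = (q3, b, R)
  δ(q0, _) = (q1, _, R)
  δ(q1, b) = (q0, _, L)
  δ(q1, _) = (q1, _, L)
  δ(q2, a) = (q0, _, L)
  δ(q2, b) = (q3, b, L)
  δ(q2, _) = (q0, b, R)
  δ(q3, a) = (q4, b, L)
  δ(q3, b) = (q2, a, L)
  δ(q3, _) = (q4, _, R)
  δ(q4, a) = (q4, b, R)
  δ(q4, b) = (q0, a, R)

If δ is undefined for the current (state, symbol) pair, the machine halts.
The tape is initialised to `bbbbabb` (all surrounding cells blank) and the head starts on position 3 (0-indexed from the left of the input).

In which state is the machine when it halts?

q4

q0 | _bbb[b]abb   read b → write b, move R, go to q3
q3 | _bbbb[a]bb   read a → write b, move L, go to q4
q4 | _bbb[b]bbb   read b → write a, move R, go to q0
q0 | _bbba[b]bb   read b → write b, move R, go to q3
q3 | _bbbab[b]b   read b → write a, move L, go to q2
q2 | _bbba[b]ab   read b → write b, move L, go to q3
q3 | _bbb[a]bab   read a → write b, move L, go to q4
q4 | _bb[b]bbab   read b → write a, move R, go to q0
q0 | _bba[b]bab   read b → write b, move R, go to q3
q3 | _bbab[b]ab   read b → write a, move L, go to q2
q2 | _bba[b]aab   read b → write b, move L, go to q3
q3 | _bb[a]baab   read a → write b, move L, go to q4
q4 | _b[b]bbaab   read b → write a, move R, go to q0
q0 | _ba[b]baab   read b → write b, move R, go to q3
q3 | _bab[b]aab   read b → write a, move L, go to q2
q2 | _ba[b]aaab   read b → write b, move L, go to q3
q3 | _b[a]baaab   read a → write b, move L, go to q4
q4 | _[b]bbaaab   read b → write a, move R, go to q0
q0 | _a[b]baaab   read b → write b, move R, go to q3
q3 | _ab[b]aaab   read b → write a, move L, go to q2
q2 | _a[b]aaaab   read b → write b, move L, go to q3
q3 | _[a]baaaab   read a → write b, move L, go to q4
q4 | [_]bbaaaab
No transition is defined for (q4, _); M halts in state q4.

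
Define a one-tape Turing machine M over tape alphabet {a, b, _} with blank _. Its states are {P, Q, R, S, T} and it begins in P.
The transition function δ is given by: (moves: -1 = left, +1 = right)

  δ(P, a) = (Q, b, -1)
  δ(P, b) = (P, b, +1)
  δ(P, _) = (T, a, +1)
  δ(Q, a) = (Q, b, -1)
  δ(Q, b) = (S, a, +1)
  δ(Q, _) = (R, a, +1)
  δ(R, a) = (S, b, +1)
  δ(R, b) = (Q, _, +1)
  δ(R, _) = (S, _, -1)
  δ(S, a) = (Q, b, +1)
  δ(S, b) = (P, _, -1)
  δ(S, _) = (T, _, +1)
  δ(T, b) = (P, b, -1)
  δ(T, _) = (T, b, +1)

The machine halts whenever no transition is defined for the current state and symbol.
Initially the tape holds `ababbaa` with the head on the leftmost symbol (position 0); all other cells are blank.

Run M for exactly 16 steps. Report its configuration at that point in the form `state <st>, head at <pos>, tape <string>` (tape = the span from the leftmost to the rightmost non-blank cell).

state=P head=0 tape=_[a]babbaa   (P,a)→(Q,b,-1)
state=Q head=-1 tape=[_]bbabbaa   (Q,_)→(R,a,+1)
state=R head=0 tape=a[b]babbaa   (R,b)→(Q,_,+1)
state=Q head=1 tape=a_[b]abbaa   (Q,b)→(S,a,+1)
state=S head=2 tape=a_a[a]bbaa   (S,a)→(Q,b,+1)
state=Q head=3 tape=a_ab[b]baa   (Q,b)→(S,a,+1)
state=S head=4 tape=a_aba[b]aa   (S,b)→(P,_,-1)
state=P head=3 tape=a_ab[a]_aa   (P,a)→(Q,b,-1)
state=Q head=2 tape=a_a[b]b_aa   (Q,b)→(S,a,+1)
state=S head=3 tape=a_aa[b]_aa   (S,b)→(P,_,-1)
state=P head=2 tape=a_a[a]__aa   (P,a)→(Q,b,-1)
state=Q head=1 tape=a_[a]b__aa   (Q,a)→(Q,b,-1)
state=Q head=0 tape=a[_]bb__aa   (Q,_)→(R,a,+1)
state=R head=1 tape=aa[b]b__aa   (R,b)→(Q,_,+1)
state=Q head=2 tape=aa_[b]__aa   (Q,b)→(S,a,+1)
state=S head=3 tape=aa_a[_]_aa   (S,_)→(T,_,+1)
state=T head=4 tape=aa_a_[_]aa
After 16 steps: state T, head at 4, tape aa_a__aa.

state T, head at 4, tape aa_a__aa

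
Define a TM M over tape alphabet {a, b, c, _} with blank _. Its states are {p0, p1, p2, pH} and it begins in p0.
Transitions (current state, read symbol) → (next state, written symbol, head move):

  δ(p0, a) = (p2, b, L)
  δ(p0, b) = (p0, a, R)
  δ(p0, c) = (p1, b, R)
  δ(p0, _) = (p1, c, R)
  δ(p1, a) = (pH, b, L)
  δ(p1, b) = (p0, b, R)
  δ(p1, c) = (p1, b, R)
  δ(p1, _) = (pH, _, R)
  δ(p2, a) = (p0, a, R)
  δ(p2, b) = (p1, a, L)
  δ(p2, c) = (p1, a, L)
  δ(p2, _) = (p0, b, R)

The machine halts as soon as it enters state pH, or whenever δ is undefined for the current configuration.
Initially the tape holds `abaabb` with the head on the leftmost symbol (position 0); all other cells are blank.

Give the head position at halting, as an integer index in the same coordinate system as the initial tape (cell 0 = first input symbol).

8

p0 | _[a]baabb___   read a → write b, move L, go to p2
p2 | [_]bbaabb___   read _ → write b, move R, go to p0
p0 | b[b]baabb___   read b → write a, move R, go to p0
p0 | ba[b]aabb___   read b → write a, move R, go to p0
p0 | baa[a]abb___   read a → write b, move L, go to p2
p2 | ba[a]babb___   read a → write a, move R, go to p0
p0 | baa[b]abb___   read b → write a, move R, go to p0
p0 | baaa[a]bb___   read a → write b, move L, go to p2
p2 | baa[a]bbb___   read a → write a, move R, go to p0
p0 | baaa[b]bb___   read b → write a, move R, go to p0
p0 | baaaa[b]b___   read b → write a, move R, go to p0
p0 | baaaaa[b]___   read b → write a, move R, go to p0
p0 | baaaaaa[_]__   read _ → write c, move R, go to p1
p1 | baaaaaac[_]_   read _ → write _, move R, go to pH
pH | baaaaaac_[_]
At halt the head is at cell 8.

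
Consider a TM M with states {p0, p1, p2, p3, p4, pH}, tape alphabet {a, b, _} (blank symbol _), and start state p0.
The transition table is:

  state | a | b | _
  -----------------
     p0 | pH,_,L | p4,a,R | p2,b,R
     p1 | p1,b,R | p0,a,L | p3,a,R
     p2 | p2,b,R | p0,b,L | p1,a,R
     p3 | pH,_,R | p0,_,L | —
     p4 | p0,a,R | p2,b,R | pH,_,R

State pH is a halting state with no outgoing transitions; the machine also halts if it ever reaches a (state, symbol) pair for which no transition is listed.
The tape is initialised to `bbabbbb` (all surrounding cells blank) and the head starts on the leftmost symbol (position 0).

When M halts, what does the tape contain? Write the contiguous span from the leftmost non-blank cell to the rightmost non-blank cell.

p0 | [b]babbbb___   read b → write a, move R, go to p4
p4 | a[b]abbbb___   read b → write b, move R, go to p2
p2 | ab[a]bbbb___   read a → write b, move R, go to p2
p2 | abb[b]bbb___   read b → write b, move L, go to p0
p0 | ab[b]bbbb___   read b → write a, move R, go to p4
p4 | aba[b]bbb___   read b → write b, move R, go to p2
p2 | abab[b]bb___   read b → write b, move L, go to p0
p0 | aba[b]bbb___   read b → write a, move R, go to p4
p4 | abaa[b]bb___   read b → write b, move R, go to p2
p2 | abaab[b]b___   read b → write b, move L, go to p0
p0 | abaa[b]bb___   read b → write a, move R, go to p4
p4 | abaaa[b]b___   read b → write b, move R, go to p2
p2 | abaaab[b]___   read b → write b, move L, go to p0
p0 | abaaa[b]b___   read b → write a, move R, go to p4
p4 | abaaaa[b]___   read b → write b, move R, go to p2
p2 | abaaaab[_]__   read _ → write a, move R, go to p1
p1 | abaaaaba[_]_   read _ → write a, move R, go to p3
p3 | abaaaabaa[_]
The non-blank tape span at halt is abaaaabaa.

abaaaabaa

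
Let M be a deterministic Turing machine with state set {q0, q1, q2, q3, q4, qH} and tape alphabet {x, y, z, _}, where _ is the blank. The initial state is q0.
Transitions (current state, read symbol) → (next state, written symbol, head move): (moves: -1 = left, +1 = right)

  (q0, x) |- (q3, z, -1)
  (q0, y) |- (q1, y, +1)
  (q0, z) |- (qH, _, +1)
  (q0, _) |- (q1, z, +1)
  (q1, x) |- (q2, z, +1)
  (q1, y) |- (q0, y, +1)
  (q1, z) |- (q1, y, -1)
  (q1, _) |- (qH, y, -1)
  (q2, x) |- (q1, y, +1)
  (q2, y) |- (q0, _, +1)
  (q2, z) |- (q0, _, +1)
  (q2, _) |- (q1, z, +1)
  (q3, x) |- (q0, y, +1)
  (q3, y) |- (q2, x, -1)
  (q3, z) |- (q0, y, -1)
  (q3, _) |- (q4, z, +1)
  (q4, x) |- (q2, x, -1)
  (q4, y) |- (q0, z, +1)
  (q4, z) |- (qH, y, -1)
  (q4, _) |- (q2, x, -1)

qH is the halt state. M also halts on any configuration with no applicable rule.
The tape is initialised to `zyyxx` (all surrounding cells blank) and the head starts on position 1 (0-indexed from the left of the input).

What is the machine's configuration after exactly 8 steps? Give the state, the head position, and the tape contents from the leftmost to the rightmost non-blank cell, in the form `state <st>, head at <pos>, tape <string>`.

state qH, head at 1, tape zzyzx

q0 | z[y]yxx   read y → write y, move +1, go to q1
q1 | zy[y]xx   read y → write y, move +1, go to q0
q0 | zyy[x]x   read x → write z, move -1, go to q3
q3 | zy[y]zx   read y → write x, move -1, go to q2
q2 | z[y]xzx   read y → write _, move +1, go to q0
q0 | z_[x]zx   read x → write z, move -1, go to q3
q3 | z[_]zzx   read _ → write z, move +1, go to q4
q4 | zz[z]zx   read z → write y, move -1, go to qH
qH | z[z]yzx
After 8 steps: state qH, head at 1, tape zzyzx.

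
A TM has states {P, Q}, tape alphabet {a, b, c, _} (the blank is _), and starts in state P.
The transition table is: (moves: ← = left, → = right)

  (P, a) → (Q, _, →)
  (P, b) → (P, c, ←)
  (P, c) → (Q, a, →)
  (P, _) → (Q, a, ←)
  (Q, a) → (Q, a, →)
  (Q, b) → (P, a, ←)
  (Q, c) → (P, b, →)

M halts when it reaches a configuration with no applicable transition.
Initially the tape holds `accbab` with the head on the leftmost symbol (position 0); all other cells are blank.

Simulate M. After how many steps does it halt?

state=P head=0 tape=[a]ccbab_   (P,a)→(Q,_,→)
state=Q head=1 tape=_[c]cbab_   (Q,c)→(P,b,→)
state=P head=2 tape=_b[c]bab_   (P,c)→(Q,a,→)
state=Q head=3 tape=_ba[b]ab_   (Q,b)→(P,a,←)
state=P head=2 tape=_b[a]aab_   (P,a)→(Q,_,→)
state=Q head=3 tape=_b_[a]ab_   (Q,a)→(Q,a,→)
state=Q head=4 tape=_b_a[a]b_   (Q,a)→(Q,a,→)
state=Q head=5 tape=_b_aa[b]_   (Q,b)→(P,a,←)
state=P head=4 tape=_b_a[a]a_   (P,a)→(Q,_,→)
state=Q head=5 tape=_b_a_[a]_   (Q,a)→(Q,a,→)
state=Q head=6 tape=_b_a_a[_]
M halts after 10 transitions.

10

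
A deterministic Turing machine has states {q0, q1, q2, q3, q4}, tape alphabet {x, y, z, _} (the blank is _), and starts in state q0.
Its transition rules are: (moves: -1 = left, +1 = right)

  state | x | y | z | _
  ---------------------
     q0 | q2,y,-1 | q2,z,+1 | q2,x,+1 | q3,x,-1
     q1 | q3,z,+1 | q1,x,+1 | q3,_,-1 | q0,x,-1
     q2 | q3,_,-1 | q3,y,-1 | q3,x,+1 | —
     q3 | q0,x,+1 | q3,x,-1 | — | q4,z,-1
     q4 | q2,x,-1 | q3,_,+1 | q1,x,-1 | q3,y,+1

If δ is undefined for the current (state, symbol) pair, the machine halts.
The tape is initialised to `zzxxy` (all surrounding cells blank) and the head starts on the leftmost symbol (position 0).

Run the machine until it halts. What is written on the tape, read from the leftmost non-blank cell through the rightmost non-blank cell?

state=q0 head=0 tape=__[z]zxxy   (q0,z)→(q2,x,+1)
state=q2 head=1 tape=__x[z]xxy   (q2,z)→(q3,x,+1)
state=q3 head=2 tape=__xx[x]xy   (q3,x)→(q0,x,+1)
state=q0 head=3 tape=__xxx[x]y   (q0,x)→(q2,y,-1)
state=q2 head=2 tape=__xx[x]yy   (q2,x)→(q3,_,-1)
state=q3 head=1 tape=__x[x]_yy   (q3,x)→(q0,x,+1)
state=q0 head=2 tape=__xx[_]yy   (q0,_)→(q3,x,-1)
state=q3 head=1 tape=__x[x]xyy   (q3,x)→(q0,x,+1)
state=q0 head=2 tape=__xx[x]yy   (q0,x)→(q2,y,-1)
state=q2 head=1 tape=__x[x]yyy   (q2,x)→(q3,_,-1)
state=q3 head=0 tape=__[x]_yyy   (q3,x)→(q0,x,+1)
state=q0 head=1 tape=__x[_]yyy   (q0,_)→(q3,x,-1)
state=q3 head=0 tape=__[x]xyyy   (q3,x)→(q0,x,+1)
state=q0 head=1 tape=__x[x]yyy   (q0,x)→(q2,y,-1)
state=q2 head=0 tape=__[x]yyyy   (q2,x)→(q3,_,-1)
state=q3 head=-1 tape=_[_]_yyyy   (q3,_)→(q4,z,-1)
state=q4 head=-2 tape=[_]z_yyyy   (q4,_)→(q3,y,+1)
state=q3 head=-1 tape=y[z]_yyyy
The non-blank tape span at halt is yz_yyyy.

yz_yyyy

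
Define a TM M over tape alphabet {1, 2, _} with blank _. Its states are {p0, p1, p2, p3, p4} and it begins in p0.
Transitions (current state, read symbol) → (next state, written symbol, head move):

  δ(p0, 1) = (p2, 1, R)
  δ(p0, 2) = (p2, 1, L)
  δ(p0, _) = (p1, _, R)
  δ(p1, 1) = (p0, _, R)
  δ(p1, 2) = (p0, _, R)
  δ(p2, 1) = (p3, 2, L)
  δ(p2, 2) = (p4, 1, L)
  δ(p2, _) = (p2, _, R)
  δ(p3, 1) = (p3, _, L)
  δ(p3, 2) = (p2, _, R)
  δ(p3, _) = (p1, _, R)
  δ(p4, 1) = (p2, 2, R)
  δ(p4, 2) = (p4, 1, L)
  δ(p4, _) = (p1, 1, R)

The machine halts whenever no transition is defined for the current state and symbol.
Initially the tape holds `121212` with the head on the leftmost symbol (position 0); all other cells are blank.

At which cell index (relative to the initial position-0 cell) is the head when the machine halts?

7

p0 | [1]21212__   read 1 → write 1, move R, go to p2
p2 | 1[2]1212__   read 2 → write 1, move L, go to p4
p4 | [1]11212__   read 1 → write 2, move R, go to p2
p2 | 2[1]1212__   read 1 → write 2, move L, go to p3
p3 | [2]21212__   read 2 → write _, move R, go to p2
p2 | _[2]1212__   read 2 → write 1, move L, go to p4
p4 | [_]11212__   read _ → write 1, move R, go to p1
p1 | 1[1]1212__   read 1 → write _, move R, go to p0
p0 | 1_[1]212__   read 1 → write 1, move R, go to p2
p2 | 1_1[2]12__   read 2 → write 1, move L, go to p4
p4 | 1_[1]112__   read 1 → write 2, move R, go to p2
p2 | 1_2[1]12__   read 1 → write 2, move L, go to p3
p3 | 1_[2]212__   read 2 → write _, move R, go to p2
p2 | 1__[2]12__   read 2 → write 1, move L, go to p4
p4 | 1_[_]112__   read _ → write 1, move R, go to p1
p1 | 1_1[1]12__   read 1 → write _, move R, go to p0
p0 | 1_1_[1]2__   read 1 → write 1, move R, go to p2
p2 | 1_1_1[2]__   read 2 → write 1, move L, go to p4
p4 | 1_1_[1]1__   read 1 → write 2, move R, go to p2
p2 | 1_1_2[1]__   read 1 → write 2, move L, go to p3
p3 | 1_1_[2]2__   read 2 → write _, move R, go to p2
p2 | 1_1__[2]__   read 2 → write 1, move L, go to p4
p4 | 1_1_[_]1__   read _ → write 1, move R, go to p1
p1 | 1_1_1[1]__   read 1 → write _, move R, go to p0
p0 | 1_1_1_[_]_   read _ → write _, move R, go to p1
p1 | 1_1_1__[_]
At halt the head is at cell 7.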